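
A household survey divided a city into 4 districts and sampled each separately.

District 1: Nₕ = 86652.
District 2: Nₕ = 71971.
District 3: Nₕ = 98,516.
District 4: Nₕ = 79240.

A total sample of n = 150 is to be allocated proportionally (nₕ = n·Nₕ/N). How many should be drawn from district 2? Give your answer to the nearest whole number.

N = 86652 + 71971 + 98516 + 79240 = 336379.
n_2 = 150·71971/336379 = 32.094... → 32.

32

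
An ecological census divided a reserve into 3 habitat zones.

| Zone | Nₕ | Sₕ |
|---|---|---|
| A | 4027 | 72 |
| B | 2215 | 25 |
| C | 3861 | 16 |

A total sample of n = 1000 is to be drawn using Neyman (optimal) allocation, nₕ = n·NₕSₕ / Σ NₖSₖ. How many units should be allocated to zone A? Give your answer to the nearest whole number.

A: NₕSₕ = 4027·72 = 289944
B: NₕSₕ = 2215·25 = 55375
C: NₕSₕ = 3861·16 = 61776
Σ NₕSₕ = 407095.
n_A = 1000·289944/407095 = 712.227... → 712.

712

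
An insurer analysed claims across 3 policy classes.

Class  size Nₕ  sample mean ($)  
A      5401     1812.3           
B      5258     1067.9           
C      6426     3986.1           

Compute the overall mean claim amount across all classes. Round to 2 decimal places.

2400.82

N = 5401 + 5258 + 6426 = 17085.
Overall mean = Σ (Nₕ/N)·x̄ₕ — weight by population share, not a simple average.
Σ Nₕx̄ₕ = 5401·1812.3 + 5258·1067.9 + 6426·3986.1 = 9788232.3 + 5615018.2 + 25614678.6 = 41017929.1.
Divide by N: 41017929.1 / 17085 = 2400.8153... → 2400.82.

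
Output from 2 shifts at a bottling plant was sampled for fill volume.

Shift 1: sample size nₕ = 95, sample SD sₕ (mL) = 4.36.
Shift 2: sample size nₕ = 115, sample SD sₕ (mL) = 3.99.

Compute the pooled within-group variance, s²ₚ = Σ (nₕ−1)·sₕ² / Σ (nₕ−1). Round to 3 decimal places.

Degrees of freedom: 94 + 114 = 208.
Σ(nₕ−1)sₕ² = 94·19.0096 + 114·15.9201 = 3601.7938.
s²ₚ = 3601.7938 / 208 = 17.31632... → 17.316.

17.316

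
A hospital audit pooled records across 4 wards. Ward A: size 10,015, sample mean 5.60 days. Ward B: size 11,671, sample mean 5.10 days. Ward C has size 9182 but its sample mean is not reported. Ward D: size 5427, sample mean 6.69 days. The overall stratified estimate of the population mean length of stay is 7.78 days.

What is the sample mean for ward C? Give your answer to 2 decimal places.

14.21

N = 10015 + 11671 + 9182 + 5427 = 36295.
Overall total = μ·N = 7.78·36295 = 282375.1.
Subtract the known strata: 10015·5.60 + 11671·5.10 + 5427·6.69 = 151912.73.
Remaining total for ward C: 282375.1 − 151912.73 = 130462.37.
Divide by its size: 130462.37 / 9182 = 14.2085... → 14.21.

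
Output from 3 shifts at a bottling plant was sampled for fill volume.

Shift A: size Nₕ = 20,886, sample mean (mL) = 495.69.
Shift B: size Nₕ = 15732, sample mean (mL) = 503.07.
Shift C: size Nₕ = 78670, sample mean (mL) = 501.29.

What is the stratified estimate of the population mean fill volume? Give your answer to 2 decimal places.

500.52

N = 115288; weights Wₕ = Nₕ/N = (0.1812, 0.1365, 0.6824).
x̄_st = Σ Wₕ·x̄ₕ = 0.1812·495.69 + 0.1365·503.07 + 0.6824·501.29 ≈ 500.5184...
→ 500.52.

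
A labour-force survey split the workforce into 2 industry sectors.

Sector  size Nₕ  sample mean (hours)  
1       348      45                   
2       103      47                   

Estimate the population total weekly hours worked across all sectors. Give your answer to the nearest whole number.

20501

Estimate total by summing Nₕ·x̄ₕ over strata.
348·45 + 103·47 = 15660 + 4841 = 20501.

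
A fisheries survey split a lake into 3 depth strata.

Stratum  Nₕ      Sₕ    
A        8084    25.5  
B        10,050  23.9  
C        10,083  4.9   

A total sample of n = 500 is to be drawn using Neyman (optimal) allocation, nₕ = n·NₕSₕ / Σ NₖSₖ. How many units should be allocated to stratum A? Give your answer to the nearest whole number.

A: NₕSₕ = 8084·25.5 = 206142
B: NₕSₕ = 10050·23.9 = 240195
C: NₕSₕ = 10083·4.9 = 49406.7
Σ NₕSₕ = 495743.7.
n_A = 500·206142/495743.7 = 207.912... → 208.

208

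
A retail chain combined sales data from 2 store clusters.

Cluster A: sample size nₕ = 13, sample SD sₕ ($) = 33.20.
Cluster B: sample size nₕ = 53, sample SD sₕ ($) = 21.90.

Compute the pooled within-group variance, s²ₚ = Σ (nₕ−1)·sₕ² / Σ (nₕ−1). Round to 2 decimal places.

596.35

Degrees of freedom: 12 + 52 = 64.
Σ(nₕ−1)sₕ² = 12·1102.24 + 52·479.61 = 38166.6.
s²ₚ = 38166.6 / 64 = 596.3531... → 596.35.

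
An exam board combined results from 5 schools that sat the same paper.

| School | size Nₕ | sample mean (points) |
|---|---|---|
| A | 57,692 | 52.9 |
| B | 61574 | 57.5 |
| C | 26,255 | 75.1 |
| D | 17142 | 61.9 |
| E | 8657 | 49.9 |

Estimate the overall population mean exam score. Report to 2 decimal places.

N = 57692 + 61574 + 26255 + 17142 + 8657 = 171320.
Overall mean = Σ (Nₕ/N)·x̄ₕ — weight by population share, not a simple average.
Σ Nₕx̄ₕ = 57692·52.9 + 61574·57.5 + 26255·75.1 + 17142·61.9 + 8657·49.9 = 3051906.8 + 3540505 + 1971750.5 + 1061089.8 + 431984.3 = 10057236.4.
Divide by N: 10057236.4 / 171320 = 58.7044... → 58.70.

58.70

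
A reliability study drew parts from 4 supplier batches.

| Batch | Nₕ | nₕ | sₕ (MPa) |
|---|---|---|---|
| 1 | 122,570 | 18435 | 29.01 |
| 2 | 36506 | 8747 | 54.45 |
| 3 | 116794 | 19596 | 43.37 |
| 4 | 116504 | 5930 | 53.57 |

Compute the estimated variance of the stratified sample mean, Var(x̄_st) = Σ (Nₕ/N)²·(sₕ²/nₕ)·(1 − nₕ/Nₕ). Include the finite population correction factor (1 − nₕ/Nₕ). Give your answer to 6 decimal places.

0.053587

N = 392374; Wₕ = Nₕ/N.
batch 1: (122570/392374)²·29.01²/18435·(1 − 18435/122570) = 0.003784711
batch 2: (36506/392374)²·54.45²/8747·(1 − 8747/36506) = 0.002231024
batch 3: (116794/392374)²·43.37²/19596·(1 − 19596/116794) = 0.007077646
batch 4: (116504/392374)²·53.57²/5930·(1 − 5930/116504) = 0.040493192
Sum = 0.053586574 → 0.053587.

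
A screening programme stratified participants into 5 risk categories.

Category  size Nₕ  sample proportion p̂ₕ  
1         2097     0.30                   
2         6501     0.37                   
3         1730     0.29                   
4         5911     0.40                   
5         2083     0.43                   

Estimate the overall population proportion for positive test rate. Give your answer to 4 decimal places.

0.3709

Wₕ = Nₕ/N with N = 18322: 0.1145, 0.3548, 0.0944, 0.3226, 0.1137.
p̂_st = 0.1145·0.30 + 0.3548·0.37 + 0.0944·0.29 + 0.3226·0.40 + 0.1137·0.43 ≈ 0.370934... → 0.3709.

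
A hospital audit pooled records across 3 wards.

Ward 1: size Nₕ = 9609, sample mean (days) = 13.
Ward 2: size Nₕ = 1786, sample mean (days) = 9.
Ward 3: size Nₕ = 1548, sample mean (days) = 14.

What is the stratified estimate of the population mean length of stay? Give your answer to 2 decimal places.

N = 12943; weights Wₕ = Nₕ/N = (0.7424, 0.1380, 0.1196).
x̄_st = Σ Wₕ·x̄ₕ = 0.7424·13 + 0.1380·9 + 0.1196·14 ≈ 12.5676...
→ 12.57.

12.57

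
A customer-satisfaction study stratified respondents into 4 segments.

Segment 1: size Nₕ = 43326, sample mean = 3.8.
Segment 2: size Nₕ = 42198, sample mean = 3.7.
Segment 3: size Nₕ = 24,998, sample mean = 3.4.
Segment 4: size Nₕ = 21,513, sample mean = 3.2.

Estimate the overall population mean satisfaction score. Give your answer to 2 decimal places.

N = 43326 + 42198 + 24998 + 21513 = 132035.
The stratified mean weights each stratum mean by its population share Nₕ/N.
Σ Nₕx̄ₕ = 43326·3.8 + 42198·3.7 + 24998·3.4 + 21513·3.2 = 164638.8 + 156132.6 + 84993.2 + 68841.6 = 474606.2.
Divide by N: 474606.2 / 132035 = 3.5945... → 3.59.

3.59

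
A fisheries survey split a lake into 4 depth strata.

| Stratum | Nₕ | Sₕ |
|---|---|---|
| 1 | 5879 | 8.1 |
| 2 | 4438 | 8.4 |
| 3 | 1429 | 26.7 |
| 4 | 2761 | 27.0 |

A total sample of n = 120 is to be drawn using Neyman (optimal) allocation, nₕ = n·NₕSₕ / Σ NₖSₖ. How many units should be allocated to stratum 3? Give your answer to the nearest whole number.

Σ NₕSₕ = 5879·8.1 + 4438·8.4 + 1429·26.7 + 2761·27.0 = 197600.4.
Share for 3: 38154.3/197600.4 = 0.19309.
n_3 = 120 × 0.19309 = 23.171... → 23.

23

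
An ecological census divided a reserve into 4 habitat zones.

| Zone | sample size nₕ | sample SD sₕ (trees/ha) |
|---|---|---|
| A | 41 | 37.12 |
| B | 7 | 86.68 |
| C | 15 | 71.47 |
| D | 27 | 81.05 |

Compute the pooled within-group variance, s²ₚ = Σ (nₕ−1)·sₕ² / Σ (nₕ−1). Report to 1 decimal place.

3982.6

A: (41−1)·37.12² = 40·1377.8944 = 55115.776
B: (7−1)·86.68² = 6·7513.4224 = 45080.5344
C: (15−1)·71.47² = 14·5107.9609 = 71511.4526
D: (27−1)·81.05² = 26·6569.1025 = 170796.665
Numerator = 342504.428; denominator = Σ(nₕ−1) = 86.
s²ₚ = 342504.428/86 = 3982.610... → 3982.6.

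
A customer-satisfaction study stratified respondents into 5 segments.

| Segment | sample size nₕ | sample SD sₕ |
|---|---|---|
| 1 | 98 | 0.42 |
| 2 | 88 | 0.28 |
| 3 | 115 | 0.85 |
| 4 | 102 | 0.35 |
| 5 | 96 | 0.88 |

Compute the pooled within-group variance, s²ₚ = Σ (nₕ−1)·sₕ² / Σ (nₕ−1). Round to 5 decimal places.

0.38914

Degrees of freedom: 97 + 87 + 114 + 101 + 95 = 494.
Σ(nₕ−1)sₕ² = 97·0.1764 + 87·0.0784 + 114·0.7225 + 101·0.1225 + 95·0.7744 = 192.2371.
s²ₚ = 192.2371 / 494 = 0.3891439... → 0.38914.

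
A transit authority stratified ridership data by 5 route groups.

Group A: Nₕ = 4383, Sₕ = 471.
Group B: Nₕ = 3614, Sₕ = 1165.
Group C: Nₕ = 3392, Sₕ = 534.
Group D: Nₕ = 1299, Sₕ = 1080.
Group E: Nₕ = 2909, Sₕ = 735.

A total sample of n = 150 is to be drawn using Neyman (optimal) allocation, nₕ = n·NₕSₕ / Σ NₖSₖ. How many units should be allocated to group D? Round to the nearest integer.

18

Σ NₕSₕ = 4383·471 + 3614·1165 + 3392·534 + 1299·1080 + 2909·735 = 11627066.
Share for D: 1402920/11627066 = 0.12066.
n_D = 150 × 0.12066 = 18.099... → 18.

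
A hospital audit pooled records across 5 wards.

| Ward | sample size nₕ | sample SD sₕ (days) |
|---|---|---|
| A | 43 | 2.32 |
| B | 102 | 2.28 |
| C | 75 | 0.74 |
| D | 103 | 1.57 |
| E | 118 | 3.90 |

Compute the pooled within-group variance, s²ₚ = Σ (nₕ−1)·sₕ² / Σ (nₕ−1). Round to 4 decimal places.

6.4739

Degrees of freedom: 42 + 101 + 74 + 102 + 117 = 436.
Σ(nₕ−1)sₕ² = 42·5.3824 + 101·5.1984 + 74·0.5476 + 102·2.4649 + 117·15.21 = 2822.6114.
s²ₚ = 2822.6114 / 436 = 6.473879... → 6.4739.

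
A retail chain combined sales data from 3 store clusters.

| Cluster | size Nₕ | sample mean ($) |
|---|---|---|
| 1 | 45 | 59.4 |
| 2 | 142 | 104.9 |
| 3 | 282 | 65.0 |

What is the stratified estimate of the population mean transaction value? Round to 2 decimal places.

76.54

N = 45 + 142 + 282 = 469.
Overall mean = Σ (Nₕ/N)·x̄ₕ — weight by population share, not a simple average.
Σ Nₕx̄ₕ = 45·59.4 + 142·104.9 + 282·65.0 = 2673 + 14895.8 + 18330 = 35898.8.
Divide by N: 35898.8 / 469 = 76.5433... → 76.54.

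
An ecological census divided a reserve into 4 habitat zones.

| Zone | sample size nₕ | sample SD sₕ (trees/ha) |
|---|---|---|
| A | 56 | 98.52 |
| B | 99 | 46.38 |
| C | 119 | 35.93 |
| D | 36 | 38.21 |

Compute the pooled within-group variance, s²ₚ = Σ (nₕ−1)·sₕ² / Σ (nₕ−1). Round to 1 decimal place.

3098.3

A: (56−1)·98.52² = 55·9706.1904 = 533840.472
B: (99−1)·46.38² = 98·2151.1044 = 210808.2312
C: (119−1)·35.93² = 118·1290.9649 = 152333.8582
D: (36−1)·38.21² = 35·1460.0041 = 51100.1435
Numerator = 948082.7049; denominator = Σ(nₕ−1) = 306.
s²ₚ = 948082.7049/306 = 3098.309... → 3098.3.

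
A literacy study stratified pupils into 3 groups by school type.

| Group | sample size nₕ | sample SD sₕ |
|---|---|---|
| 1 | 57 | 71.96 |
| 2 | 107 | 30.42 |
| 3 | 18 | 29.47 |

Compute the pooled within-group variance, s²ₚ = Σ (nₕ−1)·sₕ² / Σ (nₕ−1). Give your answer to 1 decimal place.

Degrees of freedom: 56 + 106 + 17 = 179.
Σ(nₕ−1)sₕ² = 56·5178.2416 + 106·925.3764 + 17·868.4809 = 402835.6033.
s²ₚ = 402835.6033 / 179 = 2250.478... → 2250.5.

2250.5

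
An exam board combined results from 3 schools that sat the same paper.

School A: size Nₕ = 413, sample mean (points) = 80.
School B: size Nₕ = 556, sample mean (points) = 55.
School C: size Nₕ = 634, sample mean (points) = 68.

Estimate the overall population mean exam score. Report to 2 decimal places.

66.58

x̄_st = (Σ Nₕx̄ₕ) / (Σ Nₕ) = (413·80 + 556·55 + 634·68) / 1603
= 106732 / 1603 = 66.5827... → 66.58.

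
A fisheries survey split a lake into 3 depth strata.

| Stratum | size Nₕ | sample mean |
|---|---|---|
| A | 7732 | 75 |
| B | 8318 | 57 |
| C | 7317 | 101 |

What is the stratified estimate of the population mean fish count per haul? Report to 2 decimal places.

76.73

N = 7732 + 8318 + 7317 = 23367.
Overall mean = Σ (Nₕ/N)·x̄ₕ — weight by population share, not a simple average.
Σ Nₕx̄ₕ = 7732·75 + 8318·57 + 7317·101 = 579900 + 474126 + 739017 = 1793043.
Divide by N: 1793043 / 23367 = 76.7340... → 76.73.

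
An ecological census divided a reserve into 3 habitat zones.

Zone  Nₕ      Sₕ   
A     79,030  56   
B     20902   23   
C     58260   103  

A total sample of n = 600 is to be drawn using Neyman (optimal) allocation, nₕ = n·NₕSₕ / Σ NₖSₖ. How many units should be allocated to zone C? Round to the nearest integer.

A: NₕSₕ = 79030·56 = 4425680
B: NₕSₕ = 20902·23 = 480746
C: NₕSₕ = 58260·103 = 6000780
Σ NₕSₕ = 10907206.
n_C = 600·6000780/10907206 = 330.100... → 330.

330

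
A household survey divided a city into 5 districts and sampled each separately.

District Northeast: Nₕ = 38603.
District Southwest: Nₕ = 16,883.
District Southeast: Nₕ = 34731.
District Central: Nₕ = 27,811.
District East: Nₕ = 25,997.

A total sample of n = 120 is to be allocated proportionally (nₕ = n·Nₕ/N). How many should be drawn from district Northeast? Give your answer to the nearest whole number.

32

Share of district Northeast = 38603/144025 = 0.26803.
Allocate 120 × 0.26803 = 32.164... → 32.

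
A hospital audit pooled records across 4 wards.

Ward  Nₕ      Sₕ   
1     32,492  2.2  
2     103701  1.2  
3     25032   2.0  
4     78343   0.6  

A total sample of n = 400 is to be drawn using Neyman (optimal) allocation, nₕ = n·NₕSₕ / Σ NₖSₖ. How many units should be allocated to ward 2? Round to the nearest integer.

1: NₕSₕ = 32492·2.2 = 71482.4
2: NₕSₕ = 103701·1.2 = 124441.2
3: NₕSₕ = 25032·2.0 = 50064
4: NₕSₕ = 78343·0.6 = 47005.8
Σ NₕSₕ = 292993.4.
n_2 = 400·124441.2/292993.4 = 169.889... → 170.

170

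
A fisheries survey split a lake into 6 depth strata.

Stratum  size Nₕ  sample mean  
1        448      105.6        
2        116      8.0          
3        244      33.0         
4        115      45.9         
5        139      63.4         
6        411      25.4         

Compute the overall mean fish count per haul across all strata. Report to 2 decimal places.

54.87

N = 1473; weights Wₕ = Nₕ/N = (0.3041, 0.0788, 0.1656, 0.0781, 0.0944, 0.2790).
x̄_st = Σ Wₕ·x̄ₕ = 0.3041·105.6 + 0.0788·8.0 + 0.1656·33.0 + 0.0781·45.9 + 0.0944·63.4 + 0.2790·25.4 ≈ 54.8671...
→ 54.87.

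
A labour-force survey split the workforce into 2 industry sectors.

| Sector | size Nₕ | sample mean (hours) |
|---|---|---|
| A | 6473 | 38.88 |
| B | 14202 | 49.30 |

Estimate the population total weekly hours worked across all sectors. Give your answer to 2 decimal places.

951828.84

A: 6473·38.88 = 251670.24
B: 14202·49.30 = 700158.6
τ̂ = Σ Nₕx̄ₕ = 951828.84.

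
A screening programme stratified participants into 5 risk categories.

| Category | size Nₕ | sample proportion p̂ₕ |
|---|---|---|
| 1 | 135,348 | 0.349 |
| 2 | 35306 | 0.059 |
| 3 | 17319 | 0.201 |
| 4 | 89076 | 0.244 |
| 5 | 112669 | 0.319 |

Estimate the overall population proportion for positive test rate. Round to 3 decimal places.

Wₕ = Nₕ/N with N = 389718: 0.3473, 0.0906, 0.0444, 0.2286, 0.2891.
p̂_st = 0.3473·0.349 + 0.0906·0.059 + 0.0444·0.201 + 0.2286·0.244 + 0.2891·0.319 ≈ 0.28348... → 0.283.

0.283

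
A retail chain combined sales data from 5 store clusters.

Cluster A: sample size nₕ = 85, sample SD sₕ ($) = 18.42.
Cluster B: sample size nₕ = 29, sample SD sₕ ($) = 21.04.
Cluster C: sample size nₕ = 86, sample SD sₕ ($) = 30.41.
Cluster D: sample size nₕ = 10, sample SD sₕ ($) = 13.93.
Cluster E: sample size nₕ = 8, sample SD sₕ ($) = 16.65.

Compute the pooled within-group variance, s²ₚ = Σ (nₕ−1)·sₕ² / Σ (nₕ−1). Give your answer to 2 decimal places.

Degrees of freedom: 84 + 28 + 85 + 9 + 7 = 213.
Σ(nₕ−1)sₕ² = 84·339.2964 + 28·442.6816 + 85·924.7681 + 9·194.0449 + 7·277.2225 = 123188.2325.
s²ₚ = 123188.2325 / 213 = 578.3485... → 578.35.

578.35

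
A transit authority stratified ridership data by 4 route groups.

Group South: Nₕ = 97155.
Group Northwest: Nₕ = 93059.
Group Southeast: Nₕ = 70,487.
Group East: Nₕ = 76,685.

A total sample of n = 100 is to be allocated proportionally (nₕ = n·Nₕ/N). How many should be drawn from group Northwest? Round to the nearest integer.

28

Share of group Northwest = 93059/337386 = 0.27582.
Allocate 100 × 0.27582 = 27.582... → 28.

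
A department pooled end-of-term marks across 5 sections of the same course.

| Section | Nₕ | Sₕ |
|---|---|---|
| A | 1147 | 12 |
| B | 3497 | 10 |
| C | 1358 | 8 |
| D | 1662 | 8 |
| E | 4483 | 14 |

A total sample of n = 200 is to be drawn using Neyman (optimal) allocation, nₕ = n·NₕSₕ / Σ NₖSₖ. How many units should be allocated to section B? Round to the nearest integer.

52

A: NₕSₕ = 1147·12 = 13764
B: NₕSₕ = 3497·10 = 34970
C: NₕSₕ = 1358·8 = 10864
D: NₕSₕ = 1662·8 = 13296
E: NₕSₕ = 4483·14 = 62762
Σ NₕSₕ = 135656.
n_B = 200·34970/135656 = 51.557... → 52.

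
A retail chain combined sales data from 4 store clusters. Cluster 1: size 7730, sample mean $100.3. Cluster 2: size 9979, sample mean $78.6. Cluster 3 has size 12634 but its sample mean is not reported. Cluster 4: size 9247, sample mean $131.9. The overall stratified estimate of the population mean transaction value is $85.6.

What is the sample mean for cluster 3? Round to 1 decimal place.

N = 7730 + 9979 + 12634 + 9247 = 39590.
Overall total = μ·N = 85.6·39590 = 3388904.
Subtract the known strata: 7730·100.3 + 9979·78.6 + 9247·131.9 = 2779347.7.
Remaining total for cluster 3: 3388904 − 2779347.7 = 609556.3.
Divide by its size: 609556.3 / 12634 = 48.247... → 48.2.

48.2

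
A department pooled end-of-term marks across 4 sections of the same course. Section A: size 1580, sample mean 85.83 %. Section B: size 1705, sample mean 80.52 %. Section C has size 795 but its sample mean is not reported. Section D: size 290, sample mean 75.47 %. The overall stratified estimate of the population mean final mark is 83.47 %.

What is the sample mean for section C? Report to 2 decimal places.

N = 1580 + 1705 + 795 + 290 = 4370.
Overall total = μ·N = 83.47·4370 = 364763.9.
Subtract the known strata: 1580·85.83 + 1705·80.52 + 290·75.47 = 294784.3.
Remaining total for section C: 364763.9 − 294784.3 = 69979.6.
Divide by its size: 69979.6 / 795 = 88.0247... → 88.02.

88.02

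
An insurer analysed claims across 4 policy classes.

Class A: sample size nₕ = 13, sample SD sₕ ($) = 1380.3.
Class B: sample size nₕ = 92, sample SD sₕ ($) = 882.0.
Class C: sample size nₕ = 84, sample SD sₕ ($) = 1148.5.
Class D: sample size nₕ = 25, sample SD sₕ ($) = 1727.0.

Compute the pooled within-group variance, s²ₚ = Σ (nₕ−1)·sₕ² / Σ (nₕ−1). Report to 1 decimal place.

Degrees of freedom: 12 + 91 + 83 + 24 = 210.
Σ(nₕ−1)sₕ² = 12·1905228.09 + 91·777924 + 83·1319052.25 + 24·2982529 = 274715853.83.
s²ₚ = 274715853.83 / 210 = 1308170.733... → 1308170.7.

1308170.7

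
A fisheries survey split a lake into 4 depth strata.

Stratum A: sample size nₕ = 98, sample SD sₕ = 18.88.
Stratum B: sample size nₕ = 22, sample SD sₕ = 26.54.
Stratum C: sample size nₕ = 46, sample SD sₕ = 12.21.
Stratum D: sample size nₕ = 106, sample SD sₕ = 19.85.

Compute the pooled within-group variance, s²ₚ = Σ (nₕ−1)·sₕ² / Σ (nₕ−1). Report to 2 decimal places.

Degrees of freedom: 97 + 21 + 45 + 105 = 268.
Σ(nₕ−1)sₕ² = 97·356.4544 + 21·704.3716 + 45·149.0841 + 105·394.0225 = 97449.0274.
s²ₚ = 97449.0274 / 268 = 363.6158... → 363.62.

363.62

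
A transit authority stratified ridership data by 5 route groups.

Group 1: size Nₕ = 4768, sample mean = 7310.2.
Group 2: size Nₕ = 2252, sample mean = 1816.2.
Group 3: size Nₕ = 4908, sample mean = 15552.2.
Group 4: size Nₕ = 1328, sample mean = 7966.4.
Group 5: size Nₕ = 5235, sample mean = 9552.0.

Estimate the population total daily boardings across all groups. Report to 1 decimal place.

1: 4768·7310.2 = 34855033.6
2: 2252·1816.2 = 4090082.4
3: 4908·15552.2 = 76330197.6
4: 1328·7966.4 = 10579379.2
5: 5235·9552.0 = 50004720
τ̂ = Σ Nₕx̄ₕ = 175859412.8.

175859412.8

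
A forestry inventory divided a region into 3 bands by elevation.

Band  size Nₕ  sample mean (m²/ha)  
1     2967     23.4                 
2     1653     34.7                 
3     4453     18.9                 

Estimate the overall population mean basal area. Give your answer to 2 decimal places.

N = 2967 + 1653 + 4453 = 9073.
The stratified mean weights each stratum mean by its population share Nₕ/N.
Σ Nₕx̄ₕ = 2967·23.4 + 1653·34.7 + 4453·18.9 = 69427.8 + 57359.1 + 84161.7 = 210948.6.
Divide by N: 210948.6 / 9073 = 23.2501... → 23.25.

23.25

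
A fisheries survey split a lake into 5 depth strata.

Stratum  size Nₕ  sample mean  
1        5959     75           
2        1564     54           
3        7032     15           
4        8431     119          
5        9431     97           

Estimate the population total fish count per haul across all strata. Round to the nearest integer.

Population total = Σ Nₕ·x̄ₕ (each stratum's size times its mean).
5959·75 + 1564·54 + 7032·15 + 8431·119 + 9431·97 = 446925 + 84456 + 105480 + 1003289 + 914807 = 2554957.

2554957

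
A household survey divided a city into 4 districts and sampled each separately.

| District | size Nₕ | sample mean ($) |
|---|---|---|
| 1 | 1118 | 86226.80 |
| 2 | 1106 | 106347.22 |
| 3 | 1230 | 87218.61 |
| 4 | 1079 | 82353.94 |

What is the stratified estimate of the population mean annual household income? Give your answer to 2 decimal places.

90483.21

x̄_st = (Σ Nₕx̄ₕ) / (Σ Nₕ) = (1118·86226.80 + 1106·106347.22 + 1230·87218.61 + 1079·82353.94) / 4533
= 410160379.28 / 4533 = 90483.2074... → 90483.21.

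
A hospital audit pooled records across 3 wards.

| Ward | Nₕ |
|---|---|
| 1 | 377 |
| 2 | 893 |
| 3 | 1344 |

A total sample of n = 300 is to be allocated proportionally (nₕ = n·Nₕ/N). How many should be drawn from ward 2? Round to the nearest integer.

Share of ward 2 = 893/2614 = 0.34162.
Allocate 300 × 0.34162 = 102.487... → 102.

102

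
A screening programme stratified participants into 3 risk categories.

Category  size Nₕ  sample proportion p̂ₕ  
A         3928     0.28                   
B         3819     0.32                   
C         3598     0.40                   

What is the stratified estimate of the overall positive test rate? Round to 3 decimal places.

0.332

Wₕ = Nₕ/N with N = 11345: 0.3462, 0.3366, 0.3171.
p̂_st = 0.3462·0.28 + 0.3366·0.32 + 0.3171·0.40 ≈ 0.33152... → 0.332.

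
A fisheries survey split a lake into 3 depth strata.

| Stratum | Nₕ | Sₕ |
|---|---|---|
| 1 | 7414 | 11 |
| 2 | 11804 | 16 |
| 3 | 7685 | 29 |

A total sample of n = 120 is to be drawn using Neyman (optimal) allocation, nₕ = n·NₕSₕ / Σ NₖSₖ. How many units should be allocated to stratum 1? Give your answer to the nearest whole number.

1: NₕSₕ = 7414·11 = 81554
2: NₕSₕ = 11804·16 = 188864
3: NₕSₕ = 7685·29 = 222865
Σ NₕSₕ = 493283.
n_1 = 120·81554/493283 = 19.839... → 20.

20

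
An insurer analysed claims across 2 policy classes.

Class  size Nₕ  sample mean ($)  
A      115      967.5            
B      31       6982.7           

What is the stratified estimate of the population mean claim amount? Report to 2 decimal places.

2244.70

N = 115 + 31 = 146.
Weight each subgroup mean by Nₕ/N and sum.
Σ Nₕx̄ₕ = 115·967.5 + 31·6982.7 = 111262.5 + 216463.7 = 327726.2.
Divide by N: 327726.2 / 146 = 2244.7 → 2244.70.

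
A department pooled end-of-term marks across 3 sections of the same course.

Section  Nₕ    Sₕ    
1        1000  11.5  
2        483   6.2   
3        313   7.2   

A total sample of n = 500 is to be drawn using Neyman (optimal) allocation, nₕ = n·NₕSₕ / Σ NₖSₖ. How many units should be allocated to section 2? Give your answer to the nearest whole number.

Σ NₕSₕ = 1000·11.5 + 483·6.2 + 313·7.2 = 16748.2.
Share for 2: 2994.6/16748.2 = 0.17880.
n_2 = 500 × 0.17880 = 89.401... → 89.

89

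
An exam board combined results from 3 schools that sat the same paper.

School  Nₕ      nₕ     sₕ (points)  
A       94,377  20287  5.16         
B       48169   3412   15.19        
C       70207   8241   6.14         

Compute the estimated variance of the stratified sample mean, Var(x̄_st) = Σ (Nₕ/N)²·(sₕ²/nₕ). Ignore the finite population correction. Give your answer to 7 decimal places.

0.0042229

N = 212753. Term for each stratum: Wₕ²sₕ²/nₕ.
Var(x̄_st) = 0.0002582632 + 0.0034664936 + 0.0004981570 = 0.0042229138 → 0.0042229.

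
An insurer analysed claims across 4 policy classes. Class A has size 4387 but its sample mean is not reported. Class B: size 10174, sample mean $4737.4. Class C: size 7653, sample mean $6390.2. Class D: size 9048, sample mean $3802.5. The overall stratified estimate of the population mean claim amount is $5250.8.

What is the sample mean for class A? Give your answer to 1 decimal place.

Σ Nₕx̄ₕ = N·μ, so 4387·x̄_A = 31262·5250.8 − (10174·4737.4 + 7653·6390.2 + 9048·3802.5).
= 164150509.6 − 131507528.2 = 32642981.4.
x̄_A = 32642981.4 / 4387 = 7440.844... → 7440.8.

7440.8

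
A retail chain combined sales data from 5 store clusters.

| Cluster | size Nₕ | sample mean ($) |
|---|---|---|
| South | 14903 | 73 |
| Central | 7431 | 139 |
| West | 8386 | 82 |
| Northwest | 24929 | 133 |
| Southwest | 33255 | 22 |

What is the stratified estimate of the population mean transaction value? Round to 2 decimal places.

N = 88904; weights Wₕ = Nₕ/N = (0.1676, 0.0836, 0.0943, 0.2804, 0.3741).
x̄_st = Σ Wₕ·x̄ₕ = 0.1676·73 + 0.0836·139 + 0.0943·82 + 0.2804·133 + 0.3741·22 ≈ 77.1129...
→ 77.11.

77.11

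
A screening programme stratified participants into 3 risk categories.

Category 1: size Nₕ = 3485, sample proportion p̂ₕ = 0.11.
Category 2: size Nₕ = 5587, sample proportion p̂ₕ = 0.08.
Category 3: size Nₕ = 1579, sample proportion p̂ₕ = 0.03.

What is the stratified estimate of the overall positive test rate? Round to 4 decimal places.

N = 3485 + 5587 + 1579 = 10651.
Overall proportion = Σ (Nₕ/N)·p̂ₕ.
Σ Nₕp̂ₕ = 383.35 + 446.96 + 47.37 = 877.68.
877.68 / 10651 = 0.082404... → 0.0824.

0.0824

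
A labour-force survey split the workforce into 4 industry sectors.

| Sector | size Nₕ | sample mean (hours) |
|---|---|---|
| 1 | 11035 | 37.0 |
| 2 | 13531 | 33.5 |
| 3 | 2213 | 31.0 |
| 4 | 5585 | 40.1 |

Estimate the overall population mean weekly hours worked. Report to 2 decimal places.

N = 32364; weights Wₕ = Nₕ/N = (0.3410, 0.4181, 0.0684, 0.1726).
x̄_st = Σ Wₕ·x̄ₕ = 0.3410·37.0 + 0.4181·33.5 + 0.0684·31.0 + 0.1726·40.1 ≈ 35.6614...
→ 35.66.

35.66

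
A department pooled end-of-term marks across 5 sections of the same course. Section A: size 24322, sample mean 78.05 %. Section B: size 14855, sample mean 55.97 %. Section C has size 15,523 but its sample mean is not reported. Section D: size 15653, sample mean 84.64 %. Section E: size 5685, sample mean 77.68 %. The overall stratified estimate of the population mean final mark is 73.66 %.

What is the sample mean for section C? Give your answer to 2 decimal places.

N = 24322 + 14855 + 15523 + 15653 + 5685 = 76038.
Overall total = μ·N = 73.66·76038 = 5600959.08.
Subtract the known strata: 24322·78.05 + 14855·55.97 + 15653·84.64 + 5685·77.68 = 4496247.17.
Remaining total for section C: 5600959.08 − 4496247.17 = 1104711.91.
Divide by its size: 1104711.91 / 15523 = 71.1661... → 71.17.

71.17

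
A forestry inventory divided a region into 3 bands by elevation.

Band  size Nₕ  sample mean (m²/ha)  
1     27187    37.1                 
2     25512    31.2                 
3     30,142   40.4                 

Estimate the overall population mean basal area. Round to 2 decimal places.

36.48

N = 27187 + 25512 + 30142 = 82841.
Overall mean = Σ (Nₕ/N)·x̄ₕ — weight by population share, not a simple average.
Σ Nₕx̄ₕ = 27187·37.1 + 25512·31.2 + 30142·40.4 = 1008637.7 + 795974.4 + 1217736.8 = 3022348.9.
Divide by N: 3022348.9 / 82841 = 36.4837... → 36.48.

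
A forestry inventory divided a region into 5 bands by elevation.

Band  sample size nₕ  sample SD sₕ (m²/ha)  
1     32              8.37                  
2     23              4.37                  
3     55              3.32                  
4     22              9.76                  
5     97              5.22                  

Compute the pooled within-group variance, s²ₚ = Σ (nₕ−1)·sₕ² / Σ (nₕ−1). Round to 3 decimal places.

Degrees of freedom: 31 + 22 + 54 + 21 + 96 = 224.
Σ(nₕ−1)sₕ² = 31·70.0569 + 22·19.0969 + 54·11.0224 + 21·95.2576 + 96·27.2484 = 7803.3613.
s²ₚ = 7803.3613 / 224 = 34.83643... → 34.836.

34.836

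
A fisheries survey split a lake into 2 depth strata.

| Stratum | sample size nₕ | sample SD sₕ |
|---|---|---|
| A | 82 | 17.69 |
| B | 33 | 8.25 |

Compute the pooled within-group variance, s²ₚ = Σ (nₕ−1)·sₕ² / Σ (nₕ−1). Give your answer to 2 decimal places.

A: (82−1)·17.69² = 81·312.9361 = 25347.8241
B: (33−1)·8.25² = 32·68.0625 = 2178
Numerator = 27525.8241; denominator = Σ(nₕ−1) = 113.
s²ₚ = 27525.8241/113 = 243.5914... → 243.59.

243.59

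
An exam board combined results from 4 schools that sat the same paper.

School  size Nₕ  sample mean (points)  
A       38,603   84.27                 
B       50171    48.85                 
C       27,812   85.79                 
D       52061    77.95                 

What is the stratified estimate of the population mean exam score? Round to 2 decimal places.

72.03

N = 168647; weights Wₕ = Nₕ/N = (0.2289, 0.2975, 0.1649, 0.3087).
x̄_st = Σ Wₕ·x̄ₕ = 0.2289·84.27 + 0.2975·48.85 + 0.1649·85.79 + 0.3087·77.95 ≈ 72.0326...
→ 72.03.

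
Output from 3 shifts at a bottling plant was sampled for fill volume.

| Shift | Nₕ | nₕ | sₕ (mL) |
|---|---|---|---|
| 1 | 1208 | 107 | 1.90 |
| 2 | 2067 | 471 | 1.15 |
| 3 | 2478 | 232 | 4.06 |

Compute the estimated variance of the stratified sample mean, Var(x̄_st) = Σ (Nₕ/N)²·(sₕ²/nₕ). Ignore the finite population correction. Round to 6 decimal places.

N = 5753. Term for each stratum: Wₕ²sₕ²/nₕ.
Var(x̄_st) = 0.001487540 + 0.000362466 + 0.013181898 = 0.015031903 → 0.015032.

0.015032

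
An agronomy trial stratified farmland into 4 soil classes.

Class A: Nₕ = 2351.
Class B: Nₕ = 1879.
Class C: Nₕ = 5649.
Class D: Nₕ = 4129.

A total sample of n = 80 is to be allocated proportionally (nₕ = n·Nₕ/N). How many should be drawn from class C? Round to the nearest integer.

32

N = 2351 + 1879 + 5649 + 4129 = 14008.
n_C = 80·5649/14008 = 32.262... → 32.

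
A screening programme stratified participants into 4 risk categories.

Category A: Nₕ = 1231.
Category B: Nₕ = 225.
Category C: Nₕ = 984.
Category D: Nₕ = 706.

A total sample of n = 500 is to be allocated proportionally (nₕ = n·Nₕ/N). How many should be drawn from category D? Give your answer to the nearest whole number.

112

N = 1231 + 225 + 984 + 706 = 3146.
n_D = 500·706/3146 = 112.206... → 112.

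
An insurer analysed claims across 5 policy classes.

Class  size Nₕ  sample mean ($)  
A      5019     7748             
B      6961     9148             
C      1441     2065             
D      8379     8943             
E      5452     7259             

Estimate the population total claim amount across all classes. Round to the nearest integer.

Population total = Σ Nₕ·x̄ₕ (each stratum's size times its mean).
5019·7748 + 6961·9148 + 1441·2065 + 8379·8943 + 5452·7259 = 38887212 + 63679228 + 2975665 + 74933397 + 39576068 = 220051570.

220051570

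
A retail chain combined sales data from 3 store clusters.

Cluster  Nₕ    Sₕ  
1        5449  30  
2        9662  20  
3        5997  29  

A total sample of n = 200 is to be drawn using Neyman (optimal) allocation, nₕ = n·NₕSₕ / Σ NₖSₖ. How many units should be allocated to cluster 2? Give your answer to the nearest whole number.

Σ NₕSₕ = 5449·30 + 9662·20 + 5997·29 = 530623.
Share for 2: 193240/530623 = 0.36418.
n_2 = 200 × 0.36418 = 72.835... → 73.

73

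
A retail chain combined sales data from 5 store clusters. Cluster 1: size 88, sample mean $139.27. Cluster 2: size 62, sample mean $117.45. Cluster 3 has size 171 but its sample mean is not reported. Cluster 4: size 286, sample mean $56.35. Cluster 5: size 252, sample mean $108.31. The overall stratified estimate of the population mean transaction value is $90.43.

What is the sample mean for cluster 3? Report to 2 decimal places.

86.15

N = 88 + 62 + 171 + 286 + 252 = 859.
Overall total = μ·N = 90.43·859 = 77679.37.
Subtract the known strata: 88·139.27 + 62·117.45 + 286·56.35 + 252·108.31 = 62947.88.
Remaining total for cluster 3: 77679.37 − 62947.88 = 14731.49.
Divide by its size: 14731.49 / 171 = 86.1491... → 86.15.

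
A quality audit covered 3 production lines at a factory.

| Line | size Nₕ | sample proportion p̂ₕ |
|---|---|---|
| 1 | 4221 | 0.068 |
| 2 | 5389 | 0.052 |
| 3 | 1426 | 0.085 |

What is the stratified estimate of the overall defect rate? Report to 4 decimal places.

0.0624

N = 4221 + 5389 + 1426 = 11036.
Overall proportion = Σ (Nₕ/N)·p̂ₕ.
Σ Nₕp̂ₕ = 287.028 + 280.228 + 121.21 = 688.466.
688.466 / 11036 = 0.062384... → 0.0624.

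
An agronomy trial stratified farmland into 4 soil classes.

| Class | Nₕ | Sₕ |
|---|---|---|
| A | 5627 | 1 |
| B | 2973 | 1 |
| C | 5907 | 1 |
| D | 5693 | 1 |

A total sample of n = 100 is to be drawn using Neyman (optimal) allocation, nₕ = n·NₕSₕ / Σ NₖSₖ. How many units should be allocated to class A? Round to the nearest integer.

A: NₕSₕ = 5627·1 = 5627
B: NₕSₕ = 2973·1 = 2973
C: NₕSₕ = 5907·1 = 5907
D: NₕSₕ = 5693·1 = 5693
Σ NₕSₕ = 20200.
n_A = 100·5627/20200 = 27.856... → 28.

28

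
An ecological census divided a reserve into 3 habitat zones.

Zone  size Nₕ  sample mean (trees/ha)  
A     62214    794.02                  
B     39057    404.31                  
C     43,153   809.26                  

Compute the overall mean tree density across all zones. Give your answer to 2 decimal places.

x̄_st = (Σ Nₕx̄ₕ) / (Σ Nₕ) = (62214·794.02 + 39057·404.31 + 43153·809.26) / 144424
= 100112292.73 / 144424 = 693.1832... → 693.18.

693.18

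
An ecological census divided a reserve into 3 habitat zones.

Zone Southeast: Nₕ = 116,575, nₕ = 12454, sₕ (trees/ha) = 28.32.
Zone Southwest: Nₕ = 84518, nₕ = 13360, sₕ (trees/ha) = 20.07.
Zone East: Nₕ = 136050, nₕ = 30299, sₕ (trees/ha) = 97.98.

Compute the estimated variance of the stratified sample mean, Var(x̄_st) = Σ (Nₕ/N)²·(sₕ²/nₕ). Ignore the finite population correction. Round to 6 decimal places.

N = 337143. Term for each stratum: Wₕ²sₕ²/nₕ.
Var(x̄_st) = 0.007699459 + 0.001894778 + 0.051595922 = 0.061190159 → 0.061190.

0.061190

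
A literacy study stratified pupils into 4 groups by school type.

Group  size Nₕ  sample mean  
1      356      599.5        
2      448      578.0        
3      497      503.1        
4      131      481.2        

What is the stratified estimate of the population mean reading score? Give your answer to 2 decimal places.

548.49

x̄_st = (Σ Nₕx̄ₕ) / (Σ Nₕ) = (356·599.5 + 448·578.0 + 497·503.1 + 131·481.2) / 1432
= 785443.9 / 1432 = 548.4943... → 548.49.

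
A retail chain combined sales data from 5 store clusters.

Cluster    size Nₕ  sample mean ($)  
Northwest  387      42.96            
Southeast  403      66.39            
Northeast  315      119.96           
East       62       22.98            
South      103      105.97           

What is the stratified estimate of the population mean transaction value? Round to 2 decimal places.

73.63

N = 387 + 403 + 315 + 62 + 103 = 1270.
Overall mean = Σ (Nₕ/N)·x̄ₕ — weight by population share, not a simple average.
Σ Nₕx̄ₕ = 387·42.96 + 403·66.39 + 315·119.96 + 62·22.98 + 103·105.97 = 16625.52 + 26755.17 + 37787.4 + 1424.76 + 10914.91 = 93507.76.
Divide by N: 93507.76 / 1270 = 73.6282... → 73.63.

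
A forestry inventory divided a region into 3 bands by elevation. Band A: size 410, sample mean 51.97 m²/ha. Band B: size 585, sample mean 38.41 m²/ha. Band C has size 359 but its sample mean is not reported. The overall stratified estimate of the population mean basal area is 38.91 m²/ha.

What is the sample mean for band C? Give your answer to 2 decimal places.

24.81

Σ Nₕx̄ₕ = N·μ, so 359·x̄_C = 1354·38.91 − (410·51.97 + 585·38.41).
= 52684.14 − 43777.55 = 8906.59.
x̄_C = 8906.59 / 359 = 24.8094... → 24.81.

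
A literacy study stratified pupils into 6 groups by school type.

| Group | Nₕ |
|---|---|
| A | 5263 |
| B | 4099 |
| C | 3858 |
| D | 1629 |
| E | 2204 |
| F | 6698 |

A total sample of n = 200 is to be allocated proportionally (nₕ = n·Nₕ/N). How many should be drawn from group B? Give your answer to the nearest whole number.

Share of group B = 4099/23751 = 0.17258.
Allocate 200 × 0.17258 = 34.516... → 35.

35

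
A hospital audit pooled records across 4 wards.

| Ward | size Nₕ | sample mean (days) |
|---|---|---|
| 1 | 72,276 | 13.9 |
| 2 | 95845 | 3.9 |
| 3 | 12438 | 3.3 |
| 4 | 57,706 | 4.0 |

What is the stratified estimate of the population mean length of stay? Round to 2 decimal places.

6.93

N = 72276 + 95845 + 12438 + 57706 = 238265.
Weight each subgroup mean by Nₕ/N and sum.
Σ Nₕx̄ₕ = 72276·13.9 + 95845·3.9 + 12438·3.3 + 57706·4.0 = 1004636.4 + 373795.5 + 41045.4 + 230824 = 1650301.3.
Divide by N: 1650301.3 / 238265 = 6.9263... → 6.93.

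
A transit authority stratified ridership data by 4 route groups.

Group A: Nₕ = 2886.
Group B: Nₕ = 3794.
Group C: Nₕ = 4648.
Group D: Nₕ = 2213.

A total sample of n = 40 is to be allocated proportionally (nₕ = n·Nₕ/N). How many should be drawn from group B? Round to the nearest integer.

Share of group B = 3794/13541 = 0.28019.
Allocate 40 × 0.28019 = 11.207... → 11.

11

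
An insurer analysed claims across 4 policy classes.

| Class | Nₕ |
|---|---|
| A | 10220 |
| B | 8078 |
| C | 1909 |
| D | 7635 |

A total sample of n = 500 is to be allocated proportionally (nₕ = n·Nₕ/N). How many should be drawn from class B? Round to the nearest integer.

Share of class B = 8078/27842 = 0.29014.
Allocate 500 × 0.29014 = 145.069... → 145.

145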